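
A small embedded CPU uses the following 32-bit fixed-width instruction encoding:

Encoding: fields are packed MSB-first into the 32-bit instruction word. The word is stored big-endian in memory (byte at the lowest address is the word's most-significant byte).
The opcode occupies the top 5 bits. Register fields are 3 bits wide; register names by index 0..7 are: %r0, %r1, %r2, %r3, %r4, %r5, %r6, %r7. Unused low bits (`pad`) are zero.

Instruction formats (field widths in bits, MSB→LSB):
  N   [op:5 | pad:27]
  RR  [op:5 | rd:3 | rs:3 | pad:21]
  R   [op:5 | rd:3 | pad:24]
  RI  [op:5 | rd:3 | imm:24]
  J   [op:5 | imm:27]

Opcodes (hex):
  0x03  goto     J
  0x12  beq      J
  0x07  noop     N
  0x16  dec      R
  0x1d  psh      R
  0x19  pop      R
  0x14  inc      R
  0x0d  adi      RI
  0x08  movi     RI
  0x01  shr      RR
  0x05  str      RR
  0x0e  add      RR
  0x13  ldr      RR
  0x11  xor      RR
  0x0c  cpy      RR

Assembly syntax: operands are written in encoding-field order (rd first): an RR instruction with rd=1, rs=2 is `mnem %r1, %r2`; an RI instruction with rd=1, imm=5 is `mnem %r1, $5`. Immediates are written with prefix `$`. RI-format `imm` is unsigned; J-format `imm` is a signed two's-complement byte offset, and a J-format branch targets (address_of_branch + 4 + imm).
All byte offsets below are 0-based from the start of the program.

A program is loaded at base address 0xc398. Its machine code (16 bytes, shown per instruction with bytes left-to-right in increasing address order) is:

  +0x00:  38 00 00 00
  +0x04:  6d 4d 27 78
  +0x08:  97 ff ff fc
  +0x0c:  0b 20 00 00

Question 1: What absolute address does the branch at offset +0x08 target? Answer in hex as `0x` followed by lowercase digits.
off 0x08: read 97 ff ff fc as big → 0x97fffffc
  op=0x97fffffc>>27=0x12 ⇒ beq (J)
  [26:0] imm=134217724 (s27→-4) = $-4
  target = base 0xc398 + off 0x08 + 4 + imm -4 = 0xc3a0

0xc3a0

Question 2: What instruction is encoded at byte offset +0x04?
adi %r5, $5056376

@+04  big-endian(6d 4d 27 78) = 0x6d4d2778
  op=0x6d4d2778>>27=0xd ⇒ adi (RI)
  rd@[26:24]=0x5 ⇒ %r5
  imm@[23:0]=0x4d2778 ⇒ $5056376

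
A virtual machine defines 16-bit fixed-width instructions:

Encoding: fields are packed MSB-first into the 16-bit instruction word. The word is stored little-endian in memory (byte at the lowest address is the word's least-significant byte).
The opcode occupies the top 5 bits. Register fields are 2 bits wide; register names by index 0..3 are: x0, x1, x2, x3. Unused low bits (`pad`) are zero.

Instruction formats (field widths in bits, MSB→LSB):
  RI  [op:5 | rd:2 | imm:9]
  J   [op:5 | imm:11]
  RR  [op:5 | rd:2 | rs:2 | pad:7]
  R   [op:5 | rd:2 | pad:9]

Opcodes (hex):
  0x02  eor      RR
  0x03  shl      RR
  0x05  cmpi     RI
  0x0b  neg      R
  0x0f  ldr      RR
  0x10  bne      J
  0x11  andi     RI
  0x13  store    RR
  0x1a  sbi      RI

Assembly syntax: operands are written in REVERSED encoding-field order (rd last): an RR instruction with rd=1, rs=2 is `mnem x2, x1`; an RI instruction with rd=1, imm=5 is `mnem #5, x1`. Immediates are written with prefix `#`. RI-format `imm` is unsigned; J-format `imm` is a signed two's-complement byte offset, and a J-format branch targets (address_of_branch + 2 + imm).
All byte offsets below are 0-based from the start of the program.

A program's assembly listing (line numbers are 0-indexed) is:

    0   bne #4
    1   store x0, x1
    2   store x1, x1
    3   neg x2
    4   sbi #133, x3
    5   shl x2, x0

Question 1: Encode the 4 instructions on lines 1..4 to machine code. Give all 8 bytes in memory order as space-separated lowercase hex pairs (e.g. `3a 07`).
L1: store op=0x13:5|rd=1:2|rs=0:2|pad=0:7 ⇒ 0x9a00 ⇒ little 00 9a
L2: store op=0x13:5|rd=1:2|rs=1:2|pad=0:7 ⇒ 0x9a80 ⇒ little 80 9a
L3: neg op=0xb:5|rd=2:2|pad=0:9 ⇒ 0x5c00 ⇒ little 00 5c
L4: sbi op=0x1a:5|rd=3:2|imm=133:9 ⇒ 0xd685 ⇒ little 85 d6

00 9a 80 9a 00 5c 85 d6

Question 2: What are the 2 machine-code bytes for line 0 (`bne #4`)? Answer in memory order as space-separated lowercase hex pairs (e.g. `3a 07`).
line 0 (bne): pack op=0x10:5|imm=4:11 = 0x8004; little→ 04 80

04 80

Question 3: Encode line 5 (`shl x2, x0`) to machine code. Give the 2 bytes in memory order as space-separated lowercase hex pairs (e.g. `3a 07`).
L5: shl op=0x3:5|rd=0:2|rs=2:2|pad=0:7 ⇒ 0x1900 ⇒ little 00 19

00 19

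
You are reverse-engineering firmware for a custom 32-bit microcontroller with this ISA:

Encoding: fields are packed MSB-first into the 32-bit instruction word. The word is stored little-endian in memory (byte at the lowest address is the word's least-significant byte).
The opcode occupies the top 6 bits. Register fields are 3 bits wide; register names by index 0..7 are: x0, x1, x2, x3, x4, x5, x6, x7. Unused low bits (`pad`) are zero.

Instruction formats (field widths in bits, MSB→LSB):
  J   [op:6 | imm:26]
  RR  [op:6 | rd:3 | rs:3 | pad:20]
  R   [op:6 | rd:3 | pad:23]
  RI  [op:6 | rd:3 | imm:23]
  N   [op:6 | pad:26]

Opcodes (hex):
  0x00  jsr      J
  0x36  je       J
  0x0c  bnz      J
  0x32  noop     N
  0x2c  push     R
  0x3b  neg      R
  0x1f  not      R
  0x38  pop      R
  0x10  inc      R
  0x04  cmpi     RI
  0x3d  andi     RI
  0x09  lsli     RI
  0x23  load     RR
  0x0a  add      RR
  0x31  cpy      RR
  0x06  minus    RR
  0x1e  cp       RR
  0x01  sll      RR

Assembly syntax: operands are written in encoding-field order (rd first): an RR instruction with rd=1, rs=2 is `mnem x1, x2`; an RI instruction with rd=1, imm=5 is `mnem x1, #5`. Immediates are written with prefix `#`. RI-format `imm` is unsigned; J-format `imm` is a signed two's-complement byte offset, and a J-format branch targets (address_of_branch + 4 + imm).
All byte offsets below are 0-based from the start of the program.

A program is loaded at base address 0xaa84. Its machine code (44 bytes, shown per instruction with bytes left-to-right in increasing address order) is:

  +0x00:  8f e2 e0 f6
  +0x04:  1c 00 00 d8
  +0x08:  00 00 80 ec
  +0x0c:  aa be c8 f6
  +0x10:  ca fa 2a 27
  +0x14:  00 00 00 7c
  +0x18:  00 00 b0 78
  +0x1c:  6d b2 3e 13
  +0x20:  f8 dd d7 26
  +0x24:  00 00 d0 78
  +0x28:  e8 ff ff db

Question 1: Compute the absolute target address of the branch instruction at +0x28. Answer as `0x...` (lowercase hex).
0xaa98

off 0x28: read e8 ff ff db as little → 0xdbffffe8
  top 6b → 0x36 → je [J]
  imm: (w>>0)&0x3ffffff=0x3ffffe8 (s26→-24) → #-24
  target = base 0xaa84 + off 0x28 + 4 + imm -24 = 0xaa98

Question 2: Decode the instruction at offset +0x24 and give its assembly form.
+0x24: 00 00 d0 78 ⇒ word 0x78d00000 (little)
  top 6b → 0x1e → cp [RR]
  [25:23] rd=1 = x1
  [22:20] rs=5 = x5

cp x1, x5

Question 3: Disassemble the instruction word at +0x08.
off 0x08: read 00 00 80 ec as little → 0xec800000
  top 6b → 0x3b → neg [R]
  rd@[25:23]=0x1 ⇒ x1

neg x1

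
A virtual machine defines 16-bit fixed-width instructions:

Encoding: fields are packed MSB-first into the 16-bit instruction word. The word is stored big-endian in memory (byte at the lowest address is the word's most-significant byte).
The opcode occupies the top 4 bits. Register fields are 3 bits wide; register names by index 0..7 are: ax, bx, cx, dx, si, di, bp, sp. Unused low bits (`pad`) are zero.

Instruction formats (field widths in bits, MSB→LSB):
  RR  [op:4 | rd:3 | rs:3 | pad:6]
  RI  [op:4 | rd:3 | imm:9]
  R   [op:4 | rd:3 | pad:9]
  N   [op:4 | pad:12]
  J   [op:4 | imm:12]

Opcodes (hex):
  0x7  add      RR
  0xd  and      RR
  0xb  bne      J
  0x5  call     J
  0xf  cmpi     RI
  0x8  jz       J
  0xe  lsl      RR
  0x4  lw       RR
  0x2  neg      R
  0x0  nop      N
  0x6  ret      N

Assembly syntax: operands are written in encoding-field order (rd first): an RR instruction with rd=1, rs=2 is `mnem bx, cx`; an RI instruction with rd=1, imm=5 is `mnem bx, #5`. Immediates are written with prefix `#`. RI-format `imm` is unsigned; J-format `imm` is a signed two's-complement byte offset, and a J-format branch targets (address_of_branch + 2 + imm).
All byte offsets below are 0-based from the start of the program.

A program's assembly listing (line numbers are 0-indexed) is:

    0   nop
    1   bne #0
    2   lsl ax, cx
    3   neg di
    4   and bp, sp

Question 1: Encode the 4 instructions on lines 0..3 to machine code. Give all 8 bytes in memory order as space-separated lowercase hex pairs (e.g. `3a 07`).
00 00 b0 00 e0 80 2a 00

0. nop fields op=0x0:4|pad=0:12 → word 0000h → 00 00
1. bne fields op=0xb:4|imm=0:12 → word b000h → b0 00
2. lsl fields op=0xe:4|rd=0:3|rs=2:3|pad=0:6 → word e080h → e0 80
3. neg fields op=0x2:4|rd=5:3|pad=0:9 → word 2a00h → 2a 00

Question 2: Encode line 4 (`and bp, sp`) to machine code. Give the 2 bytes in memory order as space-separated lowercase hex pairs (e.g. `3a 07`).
4. and fields op=0xd:4|rd=6:3|rs=7:3|pad=0:6 → word ddc0h → dd c0

dd c0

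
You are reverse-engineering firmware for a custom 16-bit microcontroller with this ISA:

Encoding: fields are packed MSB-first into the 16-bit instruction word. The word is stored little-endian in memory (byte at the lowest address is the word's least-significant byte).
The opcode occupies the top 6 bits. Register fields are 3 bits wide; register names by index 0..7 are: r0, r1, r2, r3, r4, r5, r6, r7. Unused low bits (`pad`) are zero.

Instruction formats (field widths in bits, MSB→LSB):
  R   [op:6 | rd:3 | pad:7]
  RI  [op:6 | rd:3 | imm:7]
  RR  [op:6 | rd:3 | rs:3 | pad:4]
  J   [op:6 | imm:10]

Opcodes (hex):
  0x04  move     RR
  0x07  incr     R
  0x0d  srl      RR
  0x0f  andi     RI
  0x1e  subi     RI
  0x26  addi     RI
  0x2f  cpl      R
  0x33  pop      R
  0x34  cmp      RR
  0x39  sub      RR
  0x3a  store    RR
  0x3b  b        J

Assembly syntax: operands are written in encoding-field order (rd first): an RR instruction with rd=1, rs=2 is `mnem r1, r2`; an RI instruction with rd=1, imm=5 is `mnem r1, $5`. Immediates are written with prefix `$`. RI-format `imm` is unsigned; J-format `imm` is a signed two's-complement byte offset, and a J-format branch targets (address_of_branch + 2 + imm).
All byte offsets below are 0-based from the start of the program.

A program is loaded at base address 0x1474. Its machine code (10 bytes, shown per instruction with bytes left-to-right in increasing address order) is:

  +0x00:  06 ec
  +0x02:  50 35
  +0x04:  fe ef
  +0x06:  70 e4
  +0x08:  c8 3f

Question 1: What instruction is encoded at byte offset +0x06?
[06] 70 e4 → 0xe470
  op=0xe470>>10=0x39 ⇒ sub (RR)
  [9:7] rd=0 = r0
  [6:4] rs=7 = r7

sub r0, r7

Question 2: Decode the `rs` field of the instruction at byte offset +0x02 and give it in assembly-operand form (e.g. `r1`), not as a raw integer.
[02] 50 35 → 0x3550
  op=0x3550>>10=0xd ⇒ srl (RR)
  rd@[9:7]=0x2 ⇒ r2
  rs@[6:4]=0x5 ⇒ r5

r5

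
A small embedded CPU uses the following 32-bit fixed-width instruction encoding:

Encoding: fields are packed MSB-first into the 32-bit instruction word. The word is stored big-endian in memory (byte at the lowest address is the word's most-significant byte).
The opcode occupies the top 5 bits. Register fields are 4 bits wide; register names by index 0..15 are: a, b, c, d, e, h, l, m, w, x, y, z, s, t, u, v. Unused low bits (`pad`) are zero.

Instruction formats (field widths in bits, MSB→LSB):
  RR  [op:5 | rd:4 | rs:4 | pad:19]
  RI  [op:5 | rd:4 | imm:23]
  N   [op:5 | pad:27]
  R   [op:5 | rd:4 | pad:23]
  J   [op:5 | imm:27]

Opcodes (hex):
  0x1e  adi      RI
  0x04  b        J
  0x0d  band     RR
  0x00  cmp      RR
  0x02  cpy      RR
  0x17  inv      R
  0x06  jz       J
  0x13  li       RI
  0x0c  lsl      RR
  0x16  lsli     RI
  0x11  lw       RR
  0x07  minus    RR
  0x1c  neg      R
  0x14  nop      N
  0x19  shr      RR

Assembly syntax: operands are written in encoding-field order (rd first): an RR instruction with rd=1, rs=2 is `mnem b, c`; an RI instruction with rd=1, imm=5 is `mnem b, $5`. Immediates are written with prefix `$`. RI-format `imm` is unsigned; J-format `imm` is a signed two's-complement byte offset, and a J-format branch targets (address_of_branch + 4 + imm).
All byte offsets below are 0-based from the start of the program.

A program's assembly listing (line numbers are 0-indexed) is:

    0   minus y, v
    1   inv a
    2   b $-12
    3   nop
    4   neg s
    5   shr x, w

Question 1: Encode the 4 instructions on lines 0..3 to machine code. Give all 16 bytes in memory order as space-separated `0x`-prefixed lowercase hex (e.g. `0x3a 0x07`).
line 0 (minus): pack op=0x7:5|rd=10:4|rs=15:4|pad=0:19 = 0x3d780000; big→ 3d 78 00 00
line 1 (inv): pack op=0x17:5|rd=0:4|pad=0:23 = 0xb8000000; big→ b8 00 00 00
line 2 (b): pack op=0x4:5|imm=-12:27 = 0x27fffff4; big→ 27 ff ff f4
line 3 (nop): pack op=0x14:5|pad=0:27 = 0xa0000000; big→ a0 00 00 00

0x3d 0x78 0x00 0x00 0xb8 0x00 0x00 0x00 0x27 0xff 0xff 0xf4 0xa0 0x00 0x00 0x00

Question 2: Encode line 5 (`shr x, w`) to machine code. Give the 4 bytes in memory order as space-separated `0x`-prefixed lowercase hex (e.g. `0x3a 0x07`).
5. shr fields op=0x19:5|rd=9:4|rs=8:4|pad=0:19 → word ccc00000h → cc c0 00 00

0xcc 0xc0 0x00 0x00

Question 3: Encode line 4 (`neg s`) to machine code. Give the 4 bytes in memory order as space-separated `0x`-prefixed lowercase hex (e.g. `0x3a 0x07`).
line 4 (neg): pack op=0x1c:5|rd=12:4|pad=0:23 = 0xe6000000; big→ e6 00 00 00

0xe6 0x00 0x00 0x00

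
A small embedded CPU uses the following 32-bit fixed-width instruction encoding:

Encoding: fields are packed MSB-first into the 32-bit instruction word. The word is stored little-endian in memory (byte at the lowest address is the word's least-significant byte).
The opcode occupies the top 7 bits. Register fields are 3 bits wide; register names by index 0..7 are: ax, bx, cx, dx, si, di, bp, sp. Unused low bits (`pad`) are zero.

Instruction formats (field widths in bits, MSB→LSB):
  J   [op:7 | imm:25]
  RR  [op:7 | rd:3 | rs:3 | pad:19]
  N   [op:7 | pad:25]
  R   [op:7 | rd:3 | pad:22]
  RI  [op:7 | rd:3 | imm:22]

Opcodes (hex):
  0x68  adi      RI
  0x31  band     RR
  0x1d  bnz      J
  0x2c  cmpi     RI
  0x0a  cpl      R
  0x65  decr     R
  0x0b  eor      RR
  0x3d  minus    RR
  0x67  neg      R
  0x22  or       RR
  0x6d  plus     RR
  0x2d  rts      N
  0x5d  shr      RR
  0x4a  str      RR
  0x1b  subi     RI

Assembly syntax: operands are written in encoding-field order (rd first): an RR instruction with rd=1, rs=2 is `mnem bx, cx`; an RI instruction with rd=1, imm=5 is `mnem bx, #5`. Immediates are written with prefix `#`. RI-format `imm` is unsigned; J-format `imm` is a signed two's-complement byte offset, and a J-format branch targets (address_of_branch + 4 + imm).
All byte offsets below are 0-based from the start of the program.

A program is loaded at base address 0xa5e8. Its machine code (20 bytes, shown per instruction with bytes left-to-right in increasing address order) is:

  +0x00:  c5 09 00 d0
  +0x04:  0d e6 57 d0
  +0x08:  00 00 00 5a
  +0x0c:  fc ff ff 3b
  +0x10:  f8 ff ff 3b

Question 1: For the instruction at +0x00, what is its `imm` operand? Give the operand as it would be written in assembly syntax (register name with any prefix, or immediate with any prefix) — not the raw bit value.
#2501

@+00  little-endian(c5 09 00 d0) = 0xd00009c5
  op=0xd00009c5>>25=0x68 ⇒ adi (RI)
  rd@[24:22]=0x0 ⇒ ax
  imm@[21:0]=0x9c5 ⇒ #2501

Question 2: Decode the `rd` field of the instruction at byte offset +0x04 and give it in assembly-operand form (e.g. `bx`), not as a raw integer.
bx

+0x04: 0d e6 57 d0 ⇒ word 0xd057e60d (little)
  opcode bits[31:25]=0x68: adi/RI
  rd: (w>>22)&0x7=0x1 → bx
  imm: (w>>0)&0x3fffff=0x17e60d → #1566221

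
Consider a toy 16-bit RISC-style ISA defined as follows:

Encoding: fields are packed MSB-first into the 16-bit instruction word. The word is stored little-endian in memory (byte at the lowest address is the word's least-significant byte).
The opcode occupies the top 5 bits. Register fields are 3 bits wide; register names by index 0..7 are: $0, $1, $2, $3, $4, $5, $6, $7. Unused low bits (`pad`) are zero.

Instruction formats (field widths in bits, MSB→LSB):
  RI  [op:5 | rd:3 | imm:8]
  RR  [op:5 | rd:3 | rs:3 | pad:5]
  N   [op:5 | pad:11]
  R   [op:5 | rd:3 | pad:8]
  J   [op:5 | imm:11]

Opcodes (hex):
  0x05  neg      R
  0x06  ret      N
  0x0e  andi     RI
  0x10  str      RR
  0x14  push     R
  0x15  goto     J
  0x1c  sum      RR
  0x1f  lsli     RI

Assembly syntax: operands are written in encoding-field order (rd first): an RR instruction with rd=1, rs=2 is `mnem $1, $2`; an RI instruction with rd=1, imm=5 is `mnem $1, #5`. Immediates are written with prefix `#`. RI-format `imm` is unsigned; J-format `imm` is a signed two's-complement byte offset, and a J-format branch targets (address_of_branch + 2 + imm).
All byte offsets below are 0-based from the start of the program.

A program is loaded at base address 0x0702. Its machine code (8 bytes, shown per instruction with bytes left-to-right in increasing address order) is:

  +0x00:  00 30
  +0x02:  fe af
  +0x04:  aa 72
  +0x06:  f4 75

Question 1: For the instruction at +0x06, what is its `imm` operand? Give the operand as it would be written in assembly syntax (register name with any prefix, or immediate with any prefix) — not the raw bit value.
#244

off 0x06: read f4 75 as little → 0x75f4
  opcode bits[15:11]=0xe: andi/RI
  rd: (w>>8)&0x7=0x5 → $5
  imm: (w>>0)&0xff=0xf4 → #244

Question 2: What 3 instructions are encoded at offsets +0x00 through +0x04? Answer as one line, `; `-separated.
ret; goto #-2; andi $2, #170

[00] 00 30 → 0x3000
  op=0x3000>>11=0x6 ⇒ ret (N)
[02] fe af → 0xaffe
  op=0xaffe>>11=0x15 ⇒ goto (J)
  imm: (w>>0)&0x7ff=0x7fe (s11→-2) → #-2
[04] aa 72 → 0x72aa
  op=0x72aa>>11=0xe ⇒ andi (RI)
  rd: (w>>8)&0x7=0x2 → $2
  imm: (w>>0)&0xff=0xaa → #170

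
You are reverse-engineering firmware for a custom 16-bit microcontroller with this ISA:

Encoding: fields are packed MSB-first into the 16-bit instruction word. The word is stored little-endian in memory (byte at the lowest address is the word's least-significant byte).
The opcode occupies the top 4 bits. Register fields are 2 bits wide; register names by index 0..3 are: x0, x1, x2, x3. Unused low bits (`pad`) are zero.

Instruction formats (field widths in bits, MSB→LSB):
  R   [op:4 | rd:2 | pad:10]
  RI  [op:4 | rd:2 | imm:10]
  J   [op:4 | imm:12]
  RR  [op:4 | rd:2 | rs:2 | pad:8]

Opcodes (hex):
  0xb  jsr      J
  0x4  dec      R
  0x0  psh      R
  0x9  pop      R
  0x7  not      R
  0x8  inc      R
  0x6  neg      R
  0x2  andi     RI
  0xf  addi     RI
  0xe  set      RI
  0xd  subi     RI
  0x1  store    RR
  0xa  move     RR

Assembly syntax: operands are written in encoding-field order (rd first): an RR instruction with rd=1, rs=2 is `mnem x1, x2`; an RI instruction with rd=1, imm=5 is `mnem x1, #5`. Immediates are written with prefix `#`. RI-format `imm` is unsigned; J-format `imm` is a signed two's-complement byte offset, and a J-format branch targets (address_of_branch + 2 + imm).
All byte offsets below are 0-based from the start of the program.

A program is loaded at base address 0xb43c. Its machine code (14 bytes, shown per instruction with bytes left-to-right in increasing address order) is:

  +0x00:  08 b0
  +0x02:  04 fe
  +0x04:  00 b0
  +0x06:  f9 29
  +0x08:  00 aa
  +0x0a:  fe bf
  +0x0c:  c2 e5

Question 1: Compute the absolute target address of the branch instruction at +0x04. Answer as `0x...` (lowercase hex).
0xb442

+0x04: 00 b0 ⇒ word 0xb000 (little)
  top 4b → 0xb → jsr [J]
  imm: (w>>0)&0xfff=0x0 → #0
  target = base 0xb43c + off 0x04 + 2 + imm 0 = 0xb442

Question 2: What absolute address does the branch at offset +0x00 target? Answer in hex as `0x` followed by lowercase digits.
0xb446

[00] 08 b0 → 0xb008
  op=0xb008>>12=0xb ⇒ jsr (J)
  [11:0] imm=8 = #8
  target = base 0xb43c + off 0x00 + 2 + imm 8 = 0xb446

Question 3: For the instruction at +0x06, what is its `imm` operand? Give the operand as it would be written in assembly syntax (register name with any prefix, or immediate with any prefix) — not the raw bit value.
[06] f9 29 → 0x29f9
  op=0x29f9>>12=0x2 ⇒ andi (RI)
  [11:10] rd=2 = x2
  [9:0] imm=505 = #505

#505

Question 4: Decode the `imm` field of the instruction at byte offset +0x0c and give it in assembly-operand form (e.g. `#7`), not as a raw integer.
#450

+0x0c: c2 e5 ⇒ word 0xe5c2 (little)
  op=0xe5c2>>12=0xe ⇒ set (RI)
  rd@[11:10]=0x1 ⇒ x1
  imm@[9:0]=0x1c2 ⇒ #450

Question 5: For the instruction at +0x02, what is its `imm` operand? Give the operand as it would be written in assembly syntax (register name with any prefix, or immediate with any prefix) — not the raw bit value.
#516

@+02  little-endian(04 fe) = 0xfe04
  top 4b → 0xf → addi [RI]
  rd@[11:10]=0x3 ⇒ x3
  imm@[9:0]=0x204 ⇒ #516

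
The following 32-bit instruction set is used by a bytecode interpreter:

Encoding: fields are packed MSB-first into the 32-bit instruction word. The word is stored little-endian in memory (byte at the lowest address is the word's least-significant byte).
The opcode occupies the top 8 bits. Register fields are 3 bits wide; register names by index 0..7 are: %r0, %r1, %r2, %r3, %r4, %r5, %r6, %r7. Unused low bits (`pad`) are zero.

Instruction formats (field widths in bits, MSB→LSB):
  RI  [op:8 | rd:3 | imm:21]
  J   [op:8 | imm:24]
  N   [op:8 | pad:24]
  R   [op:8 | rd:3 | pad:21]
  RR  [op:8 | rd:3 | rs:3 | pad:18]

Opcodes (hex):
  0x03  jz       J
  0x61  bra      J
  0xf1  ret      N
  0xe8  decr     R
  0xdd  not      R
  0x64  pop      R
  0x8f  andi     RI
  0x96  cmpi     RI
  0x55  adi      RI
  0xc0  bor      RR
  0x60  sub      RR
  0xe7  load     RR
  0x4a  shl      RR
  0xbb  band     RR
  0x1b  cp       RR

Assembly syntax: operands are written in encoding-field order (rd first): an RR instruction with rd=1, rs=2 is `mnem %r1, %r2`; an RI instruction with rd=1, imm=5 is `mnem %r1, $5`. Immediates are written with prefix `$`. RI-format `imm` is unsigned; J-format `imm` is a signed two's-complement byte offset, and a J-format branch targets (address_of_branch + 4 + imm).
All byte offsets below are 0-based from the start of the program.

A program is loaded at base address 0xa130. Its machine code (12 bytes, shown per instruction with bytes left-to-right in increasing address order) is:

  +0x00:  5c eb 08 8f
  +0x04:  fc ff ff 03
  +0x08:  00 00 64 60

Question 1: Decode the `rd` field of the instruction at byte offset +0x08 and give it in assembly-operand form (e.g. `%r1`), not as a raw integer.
+0x08: 00 00 64 60 ⇒ word 0x60640000 (little)
  opcode bits[31:24]=0x60: sub/RR
  rd@[23:21]=0x3 ⇒ %r3
  rs@[20:18]=0x1 ⇒ %r1

%r3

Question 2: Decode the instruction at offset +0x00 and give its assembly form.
@+00  little-endian(5c eb 08 8f) = 0x8f08eb5c
  op=0x8f08eb5c>>24=0x8f ⇒ andi (RI)
  [23:21] rd=0 = %r0
  [20:0] imm=584540 = $584540

andi %r0, $584540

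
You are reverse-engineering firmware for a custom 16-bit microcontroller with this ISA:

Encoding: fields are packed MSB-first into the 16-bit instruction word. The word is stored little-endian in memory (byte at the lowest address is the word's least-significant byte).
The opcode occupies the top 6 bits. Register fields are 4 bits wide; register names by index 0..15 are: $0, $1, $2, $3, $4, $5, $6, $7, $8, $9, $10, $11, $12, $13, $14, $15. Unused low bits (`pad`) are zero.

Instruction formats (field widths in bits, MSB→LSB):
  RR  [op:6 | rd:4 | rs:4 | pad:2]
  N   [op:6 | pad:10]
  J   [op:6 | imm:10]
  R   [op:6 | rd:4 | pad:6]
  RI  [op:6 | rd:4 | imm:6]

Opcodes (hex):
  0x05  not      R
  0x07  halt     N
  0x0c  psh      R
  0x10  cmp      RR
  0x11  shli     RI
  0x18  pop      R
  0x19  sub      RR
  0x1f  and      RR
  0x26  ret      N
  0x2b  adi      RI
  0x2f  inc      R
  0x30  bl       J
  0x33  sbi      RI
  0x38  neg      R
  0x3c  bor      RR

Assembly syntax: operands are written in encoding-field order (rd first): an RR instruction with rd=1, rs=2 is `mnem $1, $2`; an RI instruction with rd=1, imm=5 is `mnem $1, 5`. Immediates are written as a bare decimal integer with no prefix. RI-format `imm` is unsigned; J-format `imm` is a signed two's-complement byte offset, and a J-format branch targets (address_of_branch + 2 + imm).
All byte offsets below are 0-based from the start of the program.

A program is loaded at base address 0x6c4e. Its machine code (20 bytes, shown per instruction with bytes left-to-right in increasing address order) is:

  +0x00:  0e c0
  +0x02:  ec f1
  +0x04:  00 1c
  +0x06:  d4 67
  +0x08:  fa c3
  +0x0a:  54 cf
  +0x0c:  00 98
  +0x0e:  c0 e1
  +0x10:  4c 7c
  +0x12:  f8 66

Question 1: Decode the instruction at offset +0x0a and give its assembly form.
sbi $13, 20

@+0a  little-endian(54 cf) = 0xcf54
  op=0xcf54>>10=0x33 ⇒ sbi (RI)
  rd@[9:6]=0xd ⇒ $13
  imm@[5:0]=0x14 ⇒ 20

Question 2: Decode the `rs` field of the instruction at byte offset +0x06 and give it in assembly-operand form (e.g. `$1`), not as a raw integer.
$5

[06] d4 67 → 0x67d4
  opcode bits[15:10]=0x19: sub/RR
  rd: (w>>6)&0xf=0xf → $15
  rs: (w>>2)&0xf=0x5 → $5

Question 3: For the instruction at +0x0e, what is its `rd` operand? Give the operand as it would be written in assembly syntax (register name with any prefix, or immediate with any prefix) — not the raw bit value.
@+0e  little-endian(c0 e1) = 0xe1c0
  opcode bits[15:10]=0x38: neg/R
  [9:6] rd=7 = $7

$7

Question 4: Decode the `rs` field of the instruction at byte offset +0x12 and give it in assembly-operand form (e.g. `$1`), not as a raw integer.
$14

off 0x12: read f8 66 as little → 0x66f8
  opcode bits[15:10]=0x19: sub/RR
  [9:6] rd=11 = $11
  [5:2] rs=14 = $14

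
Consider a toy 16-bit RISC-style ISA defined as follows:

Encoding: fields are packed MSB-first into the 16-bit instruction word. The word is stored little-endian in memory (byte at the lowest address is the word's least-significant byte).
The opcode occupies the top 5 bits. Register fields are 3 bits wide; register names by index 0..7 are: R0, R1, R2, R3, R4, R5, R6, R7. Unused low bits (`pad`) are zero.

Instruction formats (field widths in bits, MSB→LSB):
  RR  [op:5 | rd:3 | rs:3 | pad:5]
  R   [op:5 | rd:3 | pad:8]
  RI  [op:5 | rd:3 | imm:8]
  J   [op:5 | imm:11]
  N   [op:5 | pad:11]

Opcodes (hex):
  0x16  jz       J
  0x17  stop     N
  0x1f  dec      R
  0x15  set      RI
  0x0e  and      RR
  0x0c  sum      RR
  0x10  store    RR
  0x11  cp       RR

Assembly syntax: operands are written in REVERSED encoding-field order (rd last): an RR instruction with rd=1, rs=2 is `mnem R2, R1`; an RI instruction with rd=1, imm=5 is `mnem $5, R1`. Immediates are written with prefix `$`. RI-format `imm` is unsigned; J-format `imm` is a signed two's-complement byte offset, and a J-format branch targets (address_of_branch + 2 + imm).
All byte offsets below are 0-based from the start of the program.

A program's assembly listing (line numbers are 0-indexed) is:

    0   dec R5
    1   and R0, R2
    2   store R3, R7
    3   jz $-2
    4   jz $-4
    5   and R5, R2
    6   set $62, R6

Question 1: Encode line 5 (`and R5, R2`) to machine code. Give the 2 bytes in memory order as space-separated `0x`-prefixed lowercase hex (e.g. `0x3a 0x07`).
0xa0 0x72

5. and fields op=0xe:5|rd=2:3|rs=5:3|pad=0:5 → word 72a0h → a0 72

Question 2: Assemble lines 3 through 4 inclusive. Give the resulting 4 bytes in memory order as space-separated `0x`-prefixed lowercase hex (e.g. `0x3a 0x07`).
0xfe 0xb7 0xfc 0xb7

L3: jz op=0x16:5|imm=-2:11 ⇒ 0xb7fe ⇒ little fe b7
L4: jz op=0x16:5|imm=-4:11 ⇒ 0xb7fc ⇒ little fc b7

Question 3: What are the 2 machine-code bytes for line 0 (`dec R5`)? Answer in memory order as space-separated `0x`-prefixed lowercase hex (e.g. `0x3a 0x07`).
0x00 0xfd

L0: dec op=0x1f:5|rd=5:3|pad=0:8 ⇒ 0xfd00 ⇒ little 00 fd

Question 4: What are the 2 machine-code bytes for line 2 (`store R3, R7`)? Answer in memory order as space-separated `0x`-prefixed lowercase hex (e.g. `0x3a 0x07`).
0x60 0x87

L2: store op=0x10:5|rd=7:3|rs=3:3|pad=0:5 ⇒ 0x8760 ⇒ little 60 87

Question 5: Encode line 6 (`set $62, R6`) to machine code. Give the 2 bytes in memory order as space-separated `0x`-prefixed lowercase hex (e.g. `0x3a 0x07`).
0x3e 0xae

L6: set op=0x15:5|rd=6:3|imm=62:8 ⇒ 0xae3e ⇒ little 3e ae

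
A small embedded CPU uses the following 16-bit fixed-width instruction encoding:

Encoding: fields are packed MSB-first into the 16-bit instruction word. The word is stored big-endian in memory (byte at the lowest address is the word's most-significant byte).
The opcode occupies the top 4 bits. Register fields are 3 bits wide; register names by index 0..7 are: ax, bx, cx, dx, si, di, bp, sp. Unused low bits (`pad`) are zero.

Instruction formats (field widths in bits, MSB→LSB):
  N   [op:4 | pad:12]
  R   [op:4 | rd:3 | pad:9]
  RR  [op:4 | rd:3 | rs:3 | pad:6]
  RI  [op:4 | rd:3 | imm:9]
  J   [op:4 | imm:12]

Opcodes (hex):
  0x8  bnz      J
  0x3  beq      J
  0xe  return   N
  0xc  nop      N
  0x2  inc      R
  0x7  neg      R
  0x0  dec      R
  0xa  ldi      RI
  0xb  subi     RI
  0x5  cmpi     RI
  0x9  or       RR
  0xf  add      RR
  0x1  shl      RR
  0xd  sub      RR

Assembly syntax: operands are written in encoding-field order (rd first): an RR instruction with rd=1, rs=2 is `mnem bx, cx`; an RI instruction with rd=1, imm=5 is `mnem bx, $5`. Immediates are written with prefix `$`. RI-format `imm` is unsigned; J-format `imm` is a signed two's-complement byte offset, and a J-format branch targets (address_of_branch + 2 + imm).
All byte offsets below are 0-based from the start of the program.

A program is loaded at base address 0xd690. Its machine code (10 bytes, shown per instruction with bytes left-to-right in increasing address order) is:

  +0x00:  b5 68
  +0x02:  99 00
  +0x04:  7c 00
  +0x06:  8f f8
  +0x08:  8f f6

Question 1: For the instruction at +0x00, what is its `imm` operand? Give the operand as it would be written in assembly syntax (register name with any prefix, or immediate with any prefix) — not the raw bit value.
@+00  big-endian(b5 68) = 0xb568
  op=0xb568>>12=0xb ⇒ subi (RI)
  [11:9] rd=2 = cx
  [8:0] imm=360 = $360

$360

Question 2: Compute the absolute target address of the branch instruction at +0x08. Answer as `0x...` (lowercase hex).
+0x08: 8f f6 ⇒ word 0x8ff6 (big)
  op=0x8ff6>>12=0x8 ⇒ bnz (J)
  imm: (w>>0)&0xfff=0xff6 (s12→-10) → $-10
  target = base 0xd690 + off 0x08 + 2 + imm -10 = 0xd690

0xd690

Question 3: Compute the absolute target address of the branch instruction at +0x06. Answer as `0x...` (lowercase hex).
0xd690

@+06  big-endian(8f f8) = 0x8ff8
  opcode bits[15:12]=0x8: bnz/J
  imm: (w>>0)&0xfff=0xff8 (s12→-8) → $-8
  target = base 0xd690 + off 0x06 + 2 + imm -8 = 0xd690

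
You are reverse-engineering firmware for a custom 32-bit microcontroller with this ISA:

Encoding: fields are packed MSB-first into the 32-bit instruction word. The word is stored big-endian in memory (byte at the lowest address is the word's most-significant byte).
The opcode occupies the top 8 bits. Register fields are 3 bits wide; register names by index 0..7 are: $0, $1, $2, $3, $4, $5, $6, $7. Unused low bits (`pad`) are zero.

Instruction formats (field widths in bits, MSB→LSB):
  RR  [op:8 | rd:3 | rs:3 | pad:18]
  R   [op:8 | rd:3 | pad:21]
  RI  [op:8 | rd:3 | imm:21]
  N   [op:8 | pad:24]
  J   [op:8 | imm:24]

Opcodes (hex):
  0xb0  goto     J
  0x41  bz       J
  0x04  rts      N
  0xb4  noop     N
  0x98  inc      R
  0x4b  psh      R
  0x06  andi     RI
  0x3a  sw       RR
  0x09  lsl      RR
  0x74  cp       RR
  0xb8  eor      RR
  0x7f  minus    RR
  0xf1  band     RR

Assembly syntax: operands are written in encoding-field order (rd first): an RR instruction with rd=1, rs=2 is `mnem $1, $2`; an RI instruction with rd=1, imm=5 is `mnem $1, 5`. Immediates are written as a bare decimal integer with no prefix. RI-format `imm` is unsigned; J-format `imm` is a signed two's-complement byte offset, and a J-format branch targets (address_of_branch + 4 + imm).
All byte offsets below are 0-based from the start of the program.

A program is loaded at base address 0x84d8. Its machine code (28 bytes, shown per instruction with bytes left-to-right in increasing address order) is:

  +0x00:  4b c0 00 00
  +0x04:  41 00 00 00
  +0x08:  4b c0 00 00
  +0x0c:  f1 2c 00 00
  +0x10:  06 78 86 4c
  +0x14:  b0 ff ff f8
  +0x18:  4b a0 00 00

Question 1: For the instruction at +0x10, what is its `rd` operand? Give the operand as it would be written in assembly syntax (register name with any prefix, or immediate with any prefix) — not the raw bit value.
off 0x10: read 06 78 86 4c as big → 0x0678864c
  top 8b → 0x6 → andi [RI]
  [23:21] rd=3 = $3
  [20:0] imm=1607244 = 1607244

$3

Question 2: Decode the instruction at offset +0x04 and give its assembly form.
bz 0

@+04  big-endian(41 00 00 00) = 0x41000000
  top 8b → 0x41 → bz [J]
  imm@[23:0]=0x0 ⇒ 0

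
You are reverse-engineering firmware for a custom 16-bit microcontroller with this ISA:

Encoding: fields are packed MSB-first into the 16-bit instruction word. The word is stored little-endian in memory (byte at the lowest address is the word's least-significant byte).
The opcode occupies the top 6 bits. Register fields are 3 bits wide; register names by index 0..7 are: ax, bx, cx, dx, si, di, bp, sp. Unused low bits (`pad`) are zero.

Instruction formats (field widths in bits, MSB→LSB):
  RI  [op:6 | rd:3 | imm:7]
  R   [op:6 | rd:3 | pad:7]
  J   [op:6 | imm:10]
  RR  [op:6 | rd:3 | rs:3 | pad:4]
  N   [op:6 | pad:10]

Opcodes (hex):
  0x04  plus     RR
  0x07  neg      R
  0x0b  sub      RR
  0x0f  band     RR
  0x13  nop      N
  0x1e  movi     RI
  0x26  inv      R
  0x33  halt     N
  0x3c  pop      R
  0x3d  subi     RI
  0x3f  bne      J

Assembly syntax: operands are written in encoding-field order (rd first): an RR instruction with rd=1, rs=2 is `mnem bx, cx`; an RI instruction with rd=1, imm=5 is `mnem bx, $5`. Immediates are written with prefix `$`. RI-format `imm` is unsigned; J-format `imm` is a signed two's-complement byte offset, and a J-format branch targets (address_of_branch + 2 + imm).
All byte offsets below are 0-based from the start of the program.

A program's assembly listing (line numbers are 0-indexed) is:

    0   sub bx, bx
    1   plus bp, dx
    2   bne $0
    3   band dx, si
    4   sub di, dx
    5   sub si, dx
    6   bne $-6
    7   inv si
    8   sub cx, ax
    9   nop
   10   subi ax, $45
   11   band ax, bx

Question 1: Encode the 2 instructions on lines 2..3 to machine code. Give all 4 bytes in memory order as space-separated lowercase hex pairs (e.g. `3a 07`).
00 fc c0 3d

line 2 (bne): pack op=0x3f:6|imm=0:10 = 0xfc00; little→ 00 fc
line 3 (band): pack op=0xf:6|rd=3:3|rs=4:3|pad=0:4 = 0x3dc0; little→ c0 3d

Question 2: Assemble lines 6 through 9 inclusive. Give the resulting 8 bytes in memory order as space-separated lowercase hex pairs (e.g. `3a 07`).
line 6 (bne): pack op=0x3f:6|imm=-6:10 = 0xfffa; little→ fa ff
line 7 (inv): pack op=0x26:6|rd=4:3|pad=0:7 = 0x9a00; little→ 00 9a
line 8 (sub): pack op=0xb:6|rd=2:3|rs=0:3|pad=0:4 = 0x2d00; little→ 00 2d
line 9 (nop): pack op=0x13:6|pad=0:10 = 0x4c00; little→ 00 4c

fa ff 00 9a 00 2d 00 4c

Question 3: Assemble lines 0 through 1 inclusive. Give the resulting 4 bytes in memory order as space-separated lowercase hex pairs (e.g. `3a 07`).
90 2c 30 13

L0: sub op=0xb:6|rd=1:3|rs=1:3|pad=0:4 ⇒ 0x2c90 ⇒ little 90 2c
L1: plus op=0x4:6|rd=6:3|rs=3:3|pad=0:4 ⇒ 0x1330 ⇒ little 30 13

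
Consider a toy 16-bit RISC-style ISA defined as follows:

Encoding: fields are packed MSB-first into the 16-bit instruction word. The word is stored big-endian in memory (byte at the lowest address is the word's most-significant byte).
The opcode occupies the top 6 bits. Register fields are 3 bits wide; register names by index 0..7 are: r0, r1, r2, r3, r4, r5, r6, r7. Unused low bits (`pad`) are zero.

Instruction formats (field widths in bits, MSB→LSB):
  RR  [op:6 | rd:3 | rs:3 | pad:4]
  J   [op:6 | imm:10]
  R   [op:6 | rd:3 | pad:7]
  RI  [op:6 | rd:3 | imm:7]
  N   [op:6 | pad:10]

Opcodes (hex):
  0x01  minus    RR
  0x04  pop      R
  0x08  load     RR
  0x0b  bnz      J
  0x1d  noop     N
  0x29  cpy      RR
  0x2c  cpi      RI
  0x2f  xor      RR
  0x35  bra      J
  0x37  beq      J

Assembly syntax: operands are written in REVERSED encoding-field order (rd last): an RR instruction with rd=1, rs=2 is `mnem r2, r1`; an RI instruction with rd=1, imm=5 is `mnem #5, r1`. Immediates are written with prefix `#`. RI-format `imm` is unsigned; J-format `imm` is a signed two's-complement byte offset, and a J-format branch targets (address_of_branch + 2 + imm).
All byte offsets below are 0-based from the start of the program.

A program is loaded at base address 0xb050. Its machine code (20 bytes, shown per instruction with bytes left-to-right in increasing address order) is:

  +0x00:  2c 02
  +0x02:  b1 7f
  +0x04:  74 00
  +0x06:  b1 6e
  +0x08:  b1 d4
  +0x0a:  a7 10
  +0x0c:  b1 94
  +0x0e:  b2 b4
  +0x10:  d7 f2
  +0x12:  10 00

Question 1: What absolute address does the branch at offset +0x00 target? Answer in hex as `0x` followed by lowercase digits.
0xb054

+0x00: 2c 02 ⇒ word 0x2c02 (big)
  top 6b → 0xb → bnz [J]
  [9:0] imm=2 = #2
  target = base 0xb050 + off 0x00 + 2 + imm 2 = 0xb054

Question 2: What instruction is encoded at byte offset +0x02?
[02] b1 7f → 0xb17f
  opcode bits[15:10]=0x2c: cpi/RI
  rd@[9:7]=0x2 ⇒ r2
  imm@[6:0]=0x7f ⇒ #127

cpi #127, r2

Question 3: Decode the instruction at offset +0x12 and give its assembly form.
@+12  big-endian(10 00) = 0x1000
  top 6b → 0x4 → pop [R]
  [9:7] rd=0 = r0

pop r0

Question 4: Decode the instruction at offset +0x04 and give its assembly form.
noop

[04] 74 00 → 0x7400
  op=0x7400>>10=0x1d ⇒ noop (N)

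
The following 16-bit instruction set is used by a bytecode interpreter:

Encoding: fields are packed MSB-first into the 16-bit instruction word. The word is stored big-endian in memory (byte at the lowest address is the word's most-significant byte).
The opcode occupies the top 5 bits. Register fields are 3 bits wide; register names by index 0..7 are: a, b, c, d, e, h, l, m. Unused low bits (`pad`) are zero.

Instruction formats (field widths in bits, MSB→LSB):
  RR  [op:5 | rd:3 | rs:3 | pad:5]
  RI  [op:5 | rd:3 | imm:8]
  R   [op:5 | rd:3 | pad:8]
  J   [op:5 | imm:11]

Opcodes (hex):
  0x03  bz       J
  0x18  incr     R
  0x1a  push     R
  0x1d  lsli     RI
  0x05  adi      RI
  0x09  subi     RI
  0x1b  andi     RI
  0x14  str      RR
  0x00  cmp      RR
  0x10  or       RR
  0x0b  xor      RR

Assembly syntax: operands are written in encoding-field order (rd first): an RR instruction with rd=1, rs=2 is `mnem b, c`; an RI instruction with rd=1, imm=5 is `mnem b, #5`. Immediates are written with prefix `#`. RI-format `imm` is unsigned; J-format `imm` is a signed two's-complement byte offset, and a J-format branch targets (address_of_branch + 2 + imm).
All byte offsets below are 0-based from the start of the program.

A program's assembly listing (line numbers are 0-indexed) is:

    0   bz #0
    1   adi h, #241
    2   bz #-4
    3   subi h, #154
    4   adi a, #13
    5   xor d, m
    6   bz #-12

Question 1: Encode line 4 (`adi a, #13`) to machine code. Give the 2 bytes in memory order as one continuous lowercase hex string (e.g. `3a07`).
280d

4. adi fields op=0x5:5|rd=0:3|imm=13:8 → word 280dh → 28 0d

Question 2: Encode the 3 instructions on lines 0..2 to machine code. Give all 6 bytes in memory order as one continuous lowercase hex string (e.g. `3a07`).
18002df11ffc

L0: bz op=0x3:5|imm=0:11 ⇒ 0x1800 ⇒ big 18 00
L1: adi op=0x5:5|rd=5:3|imm=241:8 ⇒ 0x2df1 ⇒ big 2d f1
L2: bz op=0x3:5|imm=-4:11 ⇒ 0x1ffc ⇒ big 1f fc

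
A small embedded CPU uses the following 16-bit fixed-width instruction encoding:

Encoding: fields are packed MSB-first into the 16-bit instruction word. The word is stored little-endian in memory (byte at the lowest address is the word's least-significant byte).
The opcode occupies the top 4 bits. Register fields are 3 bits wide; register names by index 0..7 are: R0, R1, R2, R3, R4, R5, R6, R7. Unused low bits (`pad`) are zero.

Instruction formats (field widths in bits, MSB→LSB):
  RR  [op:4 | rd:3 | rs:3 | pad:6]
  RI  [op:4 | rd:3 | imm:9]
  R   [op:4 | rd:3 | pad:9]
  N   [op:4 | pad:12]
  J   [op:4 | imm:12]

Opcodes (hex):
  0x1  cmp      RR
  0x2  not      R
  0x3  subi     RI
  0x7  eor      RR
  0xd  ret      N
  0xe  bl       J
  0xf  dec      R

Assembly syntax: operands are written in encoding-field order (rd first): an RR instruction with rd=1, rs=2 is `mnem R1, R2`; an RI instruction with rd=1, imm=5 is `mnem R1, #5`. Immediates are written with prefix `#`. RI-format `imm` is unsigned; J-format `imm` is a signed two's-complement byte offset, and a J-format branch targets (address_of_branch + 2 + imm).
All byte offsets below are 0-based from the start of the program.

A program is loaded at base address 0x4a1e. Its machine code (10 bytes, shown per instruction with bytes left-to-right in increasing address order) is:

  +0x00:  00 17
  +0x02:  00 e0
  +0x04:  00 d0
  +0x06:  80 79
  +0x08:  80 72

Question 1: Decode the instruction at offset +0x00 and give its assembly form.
cmp R3, R4

+0x00: 00 17 ⇒ word 0x1700 (little)
  op=0x1700>>12=0x1 ⇒ cmp (RR)
  [11:9] rd=3 = R3
  [8:6] rs=4 = R4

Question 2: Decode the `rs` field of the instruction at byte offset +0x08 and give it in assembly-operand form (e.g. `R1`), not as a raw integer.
off 0x08: read 80 72 as little → 0x7280
  top 4b → 0x7 → eor [RR]
  rd: (w>>9)&0x7=0x1 → R1
  rs: (w>>6)&0x7=0x2 → R2

R2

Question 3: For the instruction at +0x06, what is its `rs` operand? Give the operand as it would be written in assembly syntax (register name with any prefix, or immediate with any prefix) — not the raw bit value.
R6

off 0x06: read 80 79 as little → 0x7980
  opcode bits[15:12]=0x7: eor/RR
  rd: (w>>9)&0x7=0x4 → R4
  rs: (w>>6)&0x7=0x6 → R6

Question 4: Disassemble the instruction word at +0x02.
[02] 00 e0 → 0xe000
  top 4b → 0xe → bl [J]
  imm@[11:0]=0x0 ⇒ #0

bl #0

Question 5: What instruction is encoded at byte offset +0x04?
+0x04: 00 d0 ⇒ word 0xd000 (little)
  top 4b → 0xd → ret [N]

ret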